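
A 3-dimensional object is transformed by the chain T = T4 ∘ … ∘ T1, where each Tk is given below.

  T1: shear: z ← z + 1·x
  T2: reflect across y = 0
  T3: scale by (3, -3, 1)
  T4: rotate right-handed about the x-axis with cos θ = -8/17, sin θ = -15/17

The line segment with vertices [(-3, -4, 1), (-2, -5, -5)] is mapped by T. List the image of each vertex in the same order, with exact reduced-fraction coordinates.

image vertices: (-9, 66/17, 196/17), (-6, 15/17, 281/17)

T1 shear: z ← z + 1·x: (-3, -4, 1) → (-3, -4, -2); (-2, -5, -5) → (-2, -5, -7)
T2 reflect across y = 0: (-3, -4, -2) → (-3, 4, -2); (-2, -5, -7) → (-2, 5, -7)
T3 scale by (3, -3, 1): (-3, 4, -2) → (-9, -12, -2); (-2, 5, -7) → (-6, -15, -7)
T4 rotate right-handed about the x-axis with cos θ = -8/17, sin θ = -15/17: (-9, -12, -2) → (-9, 66/17, 196/17); (-6, -15, -7) → (-6, 15/17, 281/17)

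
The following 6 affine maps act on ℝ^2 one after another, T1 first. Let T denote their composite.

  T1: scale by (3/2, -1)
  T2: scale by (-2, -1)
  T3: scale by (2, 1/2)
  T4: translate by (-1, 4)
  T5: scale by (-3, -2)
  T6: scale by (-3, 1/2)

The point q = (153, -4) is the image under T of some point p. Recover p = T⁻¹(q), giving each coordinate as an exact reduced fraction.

T1 = [3/2 0 0; 0 -1 0; 0 0 1]
T2·T1 = [-3 0 0; 0 1 0; 0 0 1]
T3·…·T1 = [-6 0 0; 0 1/2 0; 0 0 1]
T4·…·T1 = [-6 0 -1; 0 1/2 4; 0 0 1]
T5·…·T1 = [18 0 3; 0 -1 -8; 0 0 1]
T6·…·T1 = [-54 0 -9; 0 -1/2 -4; 0 0 1]
det M = 27; M⁻¹ = [-1/54 0 -1/6; 0 -2 -8; 0 0 1]
M⁻¹ · (153, -4)ᵀ = (-3, 0)ᵀ

p = (-3, 0)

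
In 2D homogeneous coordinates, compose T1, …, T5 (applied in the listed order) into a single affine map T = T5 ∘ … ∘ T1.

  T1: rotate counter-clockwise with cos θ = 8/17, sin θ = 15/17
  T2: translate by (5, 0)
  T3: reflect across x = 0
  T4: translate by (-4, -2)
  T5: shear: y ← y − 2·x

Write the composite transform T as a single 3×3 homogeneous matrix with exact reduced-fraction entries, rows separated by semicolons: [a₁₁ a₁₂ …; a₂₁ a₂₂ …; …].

T1 = [8/17 -15/17 0; 15/17 8/17 0; 0 0 1]
T2·T1 = [8/17 -15/17 5; 15/17 8/17 0; 0 0 1]
T3·…·T1 = [-8/17 15/17 -5; 15/17 8/17 0; 0 0 1]
T4·…·T1 = [-8/17 15/17 -9; 15/17 8/17 -2; 0 0 1]
T5·…·T1 = [-8/17 15/17 -9; 31/17 -22/17 16; 0 0 1]

T = [-8/17 15/17 -9; 31/17 -22/17 16; 0 0 1]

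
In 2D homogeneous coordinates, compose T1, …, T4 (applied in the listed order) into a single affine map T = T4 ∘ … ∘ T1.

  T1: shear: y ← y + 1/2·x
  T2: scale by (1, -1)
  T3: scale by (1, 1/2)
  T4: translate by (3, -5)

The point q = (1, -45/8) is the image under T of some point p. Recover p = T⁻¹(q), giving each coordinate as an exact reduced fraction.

p = (-2, 9/4)

T1 = [1 0 0; 1/2 1 0; 0 0 1]
T2·T1 = [1 0 0; -1/2 -1 0; 0 0 1]
T3·…·T1 = [1 0 0; -1/4 -1/2 0; 0 0 1]
T4·…·T1 = [1 0 3; -1/4 -1/2 -5; 0 0 1]
det M = -1/2; M⁻¹ = [1 0 -3; -1/2 -2 -17/2; 0 0 1]
M⁻¹ · (1, -45/8)ᵀ = (-2, 9/4)ᵀ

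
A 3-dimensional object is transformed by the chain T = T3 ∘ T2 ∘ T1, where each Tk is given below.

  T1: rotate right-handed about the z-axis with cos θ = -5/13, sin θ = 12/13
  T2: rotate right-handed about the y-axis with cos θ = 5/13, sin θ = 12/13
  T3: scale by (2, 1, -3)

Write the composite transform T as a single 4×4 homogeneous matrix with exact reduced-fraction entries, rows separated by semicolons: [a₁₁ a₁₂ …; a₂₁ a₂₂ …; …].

T = [-50/169 -120/169 24/13 0; 12/13 -5/13 0 0; -180/169 -432/169 -15/13 0; 0 0 0 1]

T1 = [-5/13 -12/13 0 0; 12/13 -5/13 0 0; 0 0 1 0; 0 0 0 1]
T2·T1 = [-25/169 -60/169 12/13 0; 12/13 -5/13 0 0; 60/169 144/169 5/13 0; 0 0 0 1]
T3·…·T1 = [-50/169 -120/169 24/13 0; 12/13 -5/13 0 0; -180/169 -432/169 -15/13 0; 0 0 0 1]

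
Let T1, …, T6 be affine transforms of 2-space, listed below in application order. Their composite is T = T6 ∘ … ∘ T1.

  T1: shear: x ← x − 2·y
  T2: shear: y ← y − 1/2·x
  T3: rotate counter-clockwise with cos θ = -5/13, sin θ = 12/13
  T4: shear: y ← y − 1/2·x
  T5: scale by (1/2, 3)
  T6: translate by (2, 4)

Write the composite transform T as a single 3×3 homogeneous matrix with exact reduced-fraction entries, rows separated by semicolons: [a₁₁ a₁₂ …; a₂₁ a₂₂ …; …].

T = [1/26 -7/13 2; 42/13 -81/13 4; 0 0 1]

T1 = [1 -2 0; 0 1 0; 0 0 1]
T2·T1 = [1 -2 0; -1/2 2 0; 0 0 1]
T3·…·T1 = [1/13 -14/13 0; 29/26 -34/13 0; 0 0 1]
T4·…·T1 = [1/13 -14/13 0; 14/13 -27/13 0; 0 0 1]
T5·…·T1 = [1/26 -7/13 0; 42/13 -81/13 0; 0 0 1]
T6·…·T1 = [1/26 -7/13 2; 42/13 -81/13 4; 0 0 1]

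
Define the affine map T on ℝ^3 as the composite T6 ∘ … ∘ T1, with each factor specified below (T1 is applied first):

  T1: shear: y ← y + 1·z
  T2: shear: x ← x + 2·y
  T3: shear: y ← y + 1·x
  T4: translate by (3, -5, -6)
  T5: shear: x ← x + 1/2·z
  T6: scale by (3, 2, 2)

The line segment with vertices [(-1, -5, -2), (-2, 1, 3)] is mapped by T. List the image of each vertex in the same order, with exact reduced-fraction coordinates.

T1 shear: y ← y + 1·z: (-1, -5, -2) → (-1, -7, -2); (-2, 1, 3) → (-2, 4, 3)
T2 shear: x ← x + 2·y: (-1, -7, -2) → (-15, -7, -2); (-2, 4, 3) → (6, 4, 3)
T3 shear: y ← y + 1·x: (-15, -7, -2) → (-15, -22, -2); (6, 4, 3) → (6, 10, 3)
T4 translate by (3, -5, -6): (-15, -22, -2) → (-12, -27, -8); (6, 10, 3) → (9, 5, -3)
T5 shear: x ← x + 1/2·z: (-12, -27, -8) → (-16, -27, -8); (9, 5, -3) → (15/2, 5, -3)
T6 scale by (3, 2, 2): (-16, -27, -8) → (-48, -54, -16); (15/2, 5, -3) → (45/2, 10, -6)

image vertices: (-48, -54, -16), (45/2, 10, -6)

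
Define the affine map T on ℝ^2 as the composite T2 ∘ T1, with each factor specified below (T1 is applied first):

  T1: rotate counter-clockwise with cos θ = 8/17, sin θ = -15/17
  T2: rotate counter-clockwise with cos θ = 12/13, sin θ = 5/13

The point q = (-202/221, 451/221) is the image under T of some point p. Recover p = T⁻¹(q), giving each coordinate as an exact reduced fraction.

p = (-2, 1)

T1 = [8/17 15/17 0; -15/17 8/17 0; 0 0 1]
T2·T1 = [171/221 140/221 0; -140/221 171/221 0; 0 0 1]
det M = 1; M⁻¹ = [171/221 -140/221 0; 140/221 171/221 0; 0 0 1]
M⁻¹ · (-202/221, 451/221)ᵀ = (-2, 1)ᵀ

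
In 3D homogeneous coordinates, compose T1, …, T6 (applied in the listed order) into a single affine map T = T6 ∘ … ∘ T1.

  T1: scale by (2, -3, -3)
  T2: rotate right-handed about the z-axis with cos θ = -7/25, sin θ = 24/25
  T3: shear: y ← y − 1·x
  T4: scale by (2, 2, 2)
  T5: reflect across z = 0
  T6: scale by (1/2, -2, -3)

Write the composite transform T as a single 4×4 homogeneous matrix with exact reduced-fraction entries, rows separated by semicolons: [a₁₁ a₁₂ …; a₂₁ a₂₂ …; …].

T1 = [2 0 0 0; 0 -3 0 0; 0 0 -3 0; 0 0 0 1]
T2·T1 = [-14/25 72/25 0 0; 48/25 21/25 0 0; 0 0 -3 0; 0 0 0 1]
T3·…·T1 = [-14/25 72/25 0 0; 62/25 -51/25 0 0; 0 0 -3 0; 0 0 0 1]
T4·…·T1 = [-28/25 144/25 0 0; 124/25 -102/25 0 0; 0 0 -6 0; 0 0 0 1]
T5·…·T1 = [-28/25 144/25 0 0; 124/25 -102/25 0 0; 0 0 6 0; 0 0 0 1]
T6·…·T1 = [-14/25 72/25 0 0; -248/25 204/25 0 0; 0 0 -18 0; 0 0 0 1]

T = [-14/25 72/25 0 0; -248/25 204/25 0 0; 0 0 -18 0; 0 0 0 1]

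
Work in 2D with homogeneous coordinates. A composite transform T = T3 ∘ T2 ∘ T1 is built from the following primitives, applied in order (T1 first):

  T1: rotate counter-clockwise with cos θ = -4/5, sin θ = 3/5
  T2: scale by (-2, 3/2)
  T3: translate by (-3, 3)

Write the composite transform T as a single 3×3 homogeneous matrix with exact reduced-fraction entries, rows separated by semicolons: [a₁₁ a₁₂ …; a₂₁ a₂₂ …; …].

T = [8/5 6/5 -3; 9/10 -6/5 3; 0 0 1]

T1 = [-4/5 -3/5 0; 3/5 -4/5 0; 0 0 1]
T2·T1 = [8/5 6/5 0; 9/10 -6/5 0; 0 0 1]
T3·…·T1 = [8/5 6/5 -3; 9/10 -6/5 3; 0 0 1]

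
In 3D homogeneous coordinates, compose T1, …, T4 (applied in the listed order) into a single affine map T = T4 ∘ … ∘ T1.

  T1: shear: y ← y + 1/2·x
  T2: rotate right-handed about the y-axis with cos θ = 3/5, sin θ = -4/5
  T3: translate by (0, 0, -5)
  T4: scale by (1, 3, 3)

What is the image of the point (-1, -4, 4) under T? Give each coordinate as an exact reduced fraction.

T1 shear: y ← y + 1/2·x: (-1, -4, 4) → (-1, -9/2, 4)
T2 rotate right-handed about the y-axis with cos θ = 3/5, sin θ = -4/5: (-1, -9/2, 4) → (-19/5, -9/2, 8/5)
T3 translate by (0, 0, -5): (-19/5, -9/2, 8/5) → (-19/5, -9/2, -17/5)
T4 scale by (1, 3, 3): (-19/5, -9/2, -17/5) → (-19/5, -27/2, -51/5)

T(p) = (-19/5, -27/2, -51/5)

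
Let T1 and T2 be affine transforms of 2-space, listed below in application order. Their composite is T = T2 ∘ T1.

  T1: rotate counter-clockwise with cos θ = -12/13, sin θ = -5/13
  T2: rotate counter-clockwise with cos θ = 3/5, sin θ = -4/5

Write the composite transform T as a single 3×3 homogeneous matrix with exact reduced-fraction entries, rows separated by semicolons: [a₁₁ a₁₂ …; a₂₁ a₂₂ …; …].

T1 = [-12/13 5/13 0; -5/13 -12/13 0; 0 0 1]
T2·T1 = [-56/65 -33/65 0; 33/65 -56/65 0; 0 0 1]

T = [-56/65 -33/65 0; 33/65 -56/65 0; 0 0 1]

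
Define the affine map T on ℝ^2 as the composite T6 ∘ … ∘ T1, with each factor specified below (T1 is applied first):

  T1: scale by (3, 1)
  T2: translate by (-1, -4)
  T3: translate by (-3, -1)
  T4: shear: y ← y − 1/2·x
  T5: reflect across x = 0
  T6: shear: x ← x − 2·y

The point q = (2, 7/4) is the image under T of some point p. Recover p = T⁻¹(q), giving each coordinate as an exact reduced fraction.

p = (-1/2, 4)

T1 = [3 0 0; 0 1 0; 0 0 1]
T2·T1 = [3 0 -1; 0 1 -4; 0 0 1]
T3·…·T1 = [3 0 -4; 0 1 -5; 0 0 1]
T4·…·T1 = [3 0 -4; -3/2 1 -3; 0 0 1]
T5·…·T1 = [-3 0 4; -3/2 1 -3; 0 0 1]
T6·…·T1 = [0 -2 10; -3/2 1 -3; 0 0 1]
det M = -3; M⁻¹ = [-1/3 -2/3 4/3; -1/2 0 5; 0 0 1]
M⁻¹ · (2, 7/4)ᵀ = (-1/2, 4)ᵀ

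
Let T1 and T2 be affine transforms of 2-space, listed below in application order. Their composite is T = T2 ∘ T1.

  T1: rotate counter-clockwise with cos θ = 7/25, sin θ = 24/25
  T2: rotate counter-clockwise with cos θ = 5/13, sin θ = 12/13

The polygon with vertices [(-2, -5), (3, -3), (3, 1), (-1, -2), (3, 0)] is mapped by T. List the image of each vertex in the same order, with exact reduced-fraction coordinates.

image vertices: (1526/325, 857/325), (-147/325, 1371/325), (-963/325, 359/325), (661/325, 302/325), (-759/325, 612/325)

T1 rotate counter-clockwise with cos θ = 7/25, sin θ = 24/25: (-2, -5) → (106/25, -83/25); (3, -3) → (93/25, 51/25); (3, 1) → (-3/25, 79/25); (-1, -2) → (41/25, -38/25); (3, 0) → (21/25, 72/25)
T2 rotate counter-clockwise with cos θ = 5/13, sin θ = 12/13: (106/25, -83/25) → (1526/325, 857/325); (93/25, 51/25) → (-147/325, 1371/325); (-3/25, 79/25) → (-963/325, 359/325); (41/25, -38/25) → (661/325, 302/325); (21/25, 72/25) → (-759/325, 612/325)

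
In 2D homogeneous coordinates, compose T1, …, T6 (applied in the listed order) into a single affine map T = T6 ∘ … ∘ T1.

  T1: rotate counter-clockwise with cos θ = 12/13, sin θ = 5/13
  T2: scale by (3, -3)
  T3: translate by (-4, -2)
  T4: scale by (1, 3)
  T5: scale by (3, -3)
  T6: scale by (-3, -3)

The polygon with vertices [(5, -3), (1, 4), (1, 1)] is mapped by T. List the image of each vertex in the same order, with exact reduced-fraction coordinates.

T1 rotate counter-clockwise with cos θ = 12/13, sin θ = 5/13: (5, -3) → (75/13, -11/13); (1, 4) → (-8/13, 53/13); (1, 1) → (7/13, 17/13)
T2 scale by (3, -3): (75/13, -11/13) → (225/13, 33/13); (-8/13, 53/13) → (-24/13, -159/13); (7/13, 17/13) → (21/13, -51/13)
T3 translate by (-4, -2): (225/13, 33/13) → (173/13, 7/13); (-24/13, -159/13) → (-76/13, -185/13); (21/13, -51/13) → (-31/13, -77/13)
T4 scale by (1, 3): (173/13, 7/13) → (173/13, 21/13); (-76/13, -185/13) → (-76/13, -555/13); (-31/13, -77/13) → (-31/13, -231/13)
T5 scale by (3, -3): (173/13, 21/13) → (519/13, -63/13); (-76/13, -555/13) → (-228/13, 1665/13); (-31/13, -231/13) → (-93/13, 693/13)
T6 scale by (-3, -3): (519/13, -63/13) → (-1557/13, 189/13); (-228/13, 1665/13) → (684/13, -4995/13); (-93/13, 693/13) → (279/13, -2079/13)

image vertices: (-1557/13, 189/13), (684/13, -4995/13), (279/13, -2079/13)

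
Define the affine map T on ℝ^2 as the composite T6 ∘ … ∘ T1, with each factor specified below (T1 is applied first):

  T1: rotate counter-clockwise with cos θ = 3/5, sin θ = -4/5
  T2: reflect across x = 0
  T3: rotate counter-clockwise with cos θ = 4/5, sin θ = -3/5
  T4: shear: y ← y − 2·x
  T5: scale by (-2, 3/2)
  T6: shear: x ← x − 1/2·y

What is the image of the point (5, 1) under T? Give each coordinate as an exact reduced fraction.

T1 rotate counter-clockwise with cos θ = 3/5, sin θ = -4/5: (5, 1) → (19/5, -17/5)
T2 reflect across x = 0: (19/5, -17/5) → (-19/5, -17/5)
T3 rotate counter-clockwise with cos θ = 4/5, sin θ = -3/5: (-19/5, -17/5) → (-127/25, -11/25)
T4 shear: y ← y − 2·x: (-127/25, -11/25) → (-127/25, 243/25)
T5 scale by (-2, 3/2): (-127/25, 243/25) → (254/25, 729/50)
T6 shear: x ← x − 1/2·y: (254/25, 729/50) → (287/100, 729/50)

T(p) = (287/100, 729/50)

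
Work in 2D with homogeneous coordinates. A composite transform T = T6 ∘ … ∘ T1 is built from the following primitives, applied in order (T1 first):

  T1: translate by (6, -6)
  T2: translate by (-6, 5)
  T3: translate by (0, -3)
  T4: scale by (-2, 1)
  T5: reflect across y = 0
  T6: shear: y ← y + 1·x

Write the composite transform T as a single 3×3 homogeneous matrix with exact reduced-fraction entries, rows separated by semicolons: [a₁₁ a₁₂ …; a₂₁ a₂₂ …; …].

T1 = [1 0 6; 0 1 -6; 0 0 1]
T2·T1 = [1 0 0; 0 1 -1; 0 0 1]
T3·…·T1 = [1 0 0; 0 1 -4; 0 0 1]
T4·…·T1 = [-2 0 0; 0 1 -4; 0 0 1]
T5·…·T1 = [-2 0 0; 0 -1 4; 0 0 1]
T6·…·T1 = [-2 0 0; -2 -1 4; 0 0 1]

T = [-2 0 0; -2 -1 4; 0 0 1]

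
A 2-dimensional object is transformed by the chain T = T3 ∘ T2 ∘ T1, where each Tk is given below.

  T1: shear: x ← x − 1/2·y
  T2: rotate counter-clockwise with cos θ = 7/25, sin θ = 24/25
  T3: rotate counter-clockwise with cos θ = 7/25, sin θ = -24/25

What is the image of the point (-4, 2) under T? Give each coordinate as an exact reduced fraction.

T(p) = (-5, 2)

T1 shear: x ← x − 1/2·y: (-4, 2) → (-5, 2)
T2 rotate counter-clockwise with cos θ = 7/25, sin θ = 24/25: (-5, 2) → (-83/25, -106/25)
T3 rotate counter-clockwise with cos θ = 7/25, sin θ = -24/25: (-83/25, -106/25) → (-5, 2)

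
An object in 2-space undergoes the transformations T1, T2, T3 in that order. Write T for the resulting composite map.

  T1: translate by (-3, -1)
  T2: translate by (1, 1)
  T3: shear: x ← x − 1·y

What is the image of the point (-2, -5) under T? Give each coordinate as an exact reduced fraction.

T(p) = (1, -5)

T1 translate by (-3, -1): (-2, -5) → (-5, -6)
T2 translate by (1, 1): (-5, -6) → (-4, -5)
T3 shear: x ← x − 1·y: (-4, -5) → (1, -5)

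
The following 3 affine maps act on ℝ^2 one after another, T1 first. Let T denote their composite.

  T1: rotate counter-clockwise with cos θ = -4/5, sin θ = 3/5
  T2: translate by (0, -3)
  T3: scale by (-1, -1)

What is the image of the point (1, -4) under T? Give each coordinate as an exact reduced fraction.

T1 rotate counter-clockwise with cos θ = -4/5, sin θ = 3/5: (1, -4) → (8/5, 19/5)
T2 translate by (0, -3): (8/5, 19/5) → (8/5, 4/5)
T3 scale by (-1, -1): (8/5, 4/5) → (-8/5, -4/5)

T(p) = (-8/5, -4/5)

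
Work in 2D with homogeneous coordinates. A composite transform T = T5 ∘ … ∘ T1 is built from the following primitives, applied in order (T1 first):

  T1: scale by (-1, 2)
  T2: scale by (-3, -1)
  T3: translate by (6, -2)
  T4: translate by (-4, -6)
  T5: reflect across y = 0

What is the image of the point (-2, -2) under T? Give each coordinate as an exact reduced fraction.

T1 scale by (-1, 2): (-2, -2) → (2, -4)
T2 scale by (-3, -1): (2, -4) → (-6, 4)
T3 translate by (6, -2): (-6, 4) → (0, 2)
T4 translate by (-4, -6): (0, 2) → (-4, -4)
T5 reflect across y = 0: (-4, -4) → (-4, 4)

T(p) = (-4, 4)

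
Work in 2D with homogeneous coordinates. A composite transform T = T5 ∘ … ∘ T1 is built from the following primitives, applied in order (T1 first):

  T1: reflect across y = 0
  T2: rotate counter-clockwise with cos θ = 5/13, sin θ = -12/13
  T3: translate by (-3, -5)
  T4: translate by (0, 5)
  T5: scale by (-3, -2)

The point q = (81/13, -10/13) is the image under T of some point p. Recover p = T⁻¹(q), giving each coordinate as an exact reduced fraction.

p = (0, -1)

T1 = [1 0 0; 0 -1 0; 0 0 1]
T2·T1 = [5/13 -12/13 0; -12/13 -5/13 0; 0 0 1]
T3·…·T1 = [5/13 -12/13 -3; -12/13 -5/13 -5; 0 0 1]
T4·…·T1 = [5/13 -12/13 -3; -12/13 -5/13 0; 0 0 1]
T5·…·T1 = [-15/13 36/13 9; 24/13 10/13 0; 0 0 1]
det M = -6; M⁻¹ = [-5/39 6/13 15/13; 4/13 5/26 -36/13; 0 0 1]
M⁻¹ · (81/13, -10/13)ᵀ = (0, -1)ᵀ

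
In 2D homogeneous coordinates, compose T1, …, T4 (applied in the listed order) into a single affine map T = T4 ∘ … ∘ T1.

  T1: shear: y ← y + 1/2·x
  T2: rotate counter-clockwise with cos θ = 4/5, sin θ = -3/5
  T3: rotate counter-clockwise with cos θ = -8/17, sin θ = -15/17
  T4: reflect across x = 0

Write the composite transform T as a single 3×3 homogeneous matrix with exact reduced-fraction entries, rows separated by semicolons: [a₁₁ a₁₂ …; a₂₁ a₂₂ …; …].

T = [59/85 -36/85 0; -149/170 -77/85 0; 0 0 1]

T1 = [1 0 0; 1/2 1 0; 0 0 1]
T2·T1 = [11/10 3/5 0; -1/5 4/5 0; 0 0 1]
T3·…·T1 = [-59/85 36/85 0; -149/170 -77/85 0; 0 0 1]
T4·…·T1 = [59/85 -36/85 0; -149/170 -77/85 0; 0 0 1]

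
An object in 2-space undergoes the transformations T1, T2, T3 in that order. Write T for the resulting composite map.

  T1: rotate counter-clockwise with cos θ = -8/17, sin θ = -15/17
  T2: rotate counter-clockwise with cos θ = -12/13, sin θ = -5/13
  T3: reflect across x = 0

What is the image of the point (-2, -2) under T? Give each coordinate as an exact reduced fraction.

T(p) = (-398/221, -482/221)

T1 rotate counter-clockwise with cos θ = -8/17, sin θ = -15/17: (-2, -2) → (-14/17, 46/17)
T2 rotate counter-clockwise with cos θ = -12/13, sin θ = -5/13: (-14/17, 46/17) → (398/221, -482/221)
T3 reflect across x = 0: (398/221, -482/221) → (-398/221, -482/221)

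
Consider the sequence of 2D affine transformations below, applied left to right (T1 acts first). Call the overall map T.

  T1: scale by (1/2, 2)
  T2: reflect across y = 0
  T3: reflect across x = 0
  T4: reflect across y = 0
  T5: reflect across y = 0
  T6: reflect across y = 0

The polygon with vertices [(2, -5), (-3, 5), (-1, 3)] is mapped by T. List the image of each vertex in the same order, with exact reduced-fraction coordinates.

T1 scale by (1/2, 2): (2, -5) → (1, -10); (-3, 5) → (-3/2, 10); (-1, 3) → (-1/2, 6)
T2 reflect across y = 0: (1, -10) → (1, 10); (-3/2, 10) → (-3/2, -10); (-1/2, 6) → (-1/2, -6)
T3 reflect across x = 0: (1, 10) → (-1, 10); (-3/2, -10) → (3/2, -10); (-1/2, -6) → (1/2, -6)
T4 reflect across y = 0: (-1, 10) → (-1, -10); (3/2, -10) → (3/2, 10); (1/2, -6) → (1/2, 6)
T5 reflect across y = 0: (-1, -10) → (-1, 10); (3/2, 10) → (3/2, -10); (1/2, 6) → (1/2, -6)
T6 reflect across y = 0: (-1, 10) → (-1, -10); (3/2, -10) → (3/2, 10); (1/2, -6) → (1/2, 6)

image vertices: (-1, -10), (3/2, 10), (1/2, 6)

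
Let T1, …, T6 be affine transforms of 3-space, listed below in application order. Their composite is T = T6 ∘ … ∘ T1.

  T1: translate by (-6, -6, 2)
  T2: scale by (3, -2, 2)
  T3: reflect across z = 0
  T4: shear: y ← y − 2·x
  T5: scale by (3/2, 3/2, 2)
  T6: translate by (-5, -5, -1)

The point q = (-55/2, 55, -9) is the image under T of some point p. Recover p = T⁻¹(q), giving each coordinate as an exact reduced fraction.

p = (1, 1, 0)

T1 = [1 0 0 -6; 0 1 0 -6; 0 0 1 2; 0 0 0 1]
T2·T1 = [3 0 0 -18; 0 -2 0 12; 0 0 2 4; 0 0 0 1]
T3·…·T1 = [3 0 0 -18; 0 -2 0 12; 0 0 -2 -4; 0 0 0 1]
T4·…·T1 = [3 0 0 -18; -6 -2 0 48; 0 0 -2 -4; 0 0 0 1]
T5·…·T1 = [9/2 0 0 -27; -9 -3 0 72; 0 0 -4 -8; 0 0 0 1]
T6·…·T1 = [9/2 0 0 -32; -9 -3 0 67; 0 0 -4 -9; 0 0 0 1]
det M = 54; M⁻¹ = [2/9 0 0 64/9; -2/3 -1/3 0 1; 0 0 -1/4 -9/4; 0 0 0 1]
M⁻¹ · (-55/2, 55, -9)ᵀ = (1, 1, 0)ᵀ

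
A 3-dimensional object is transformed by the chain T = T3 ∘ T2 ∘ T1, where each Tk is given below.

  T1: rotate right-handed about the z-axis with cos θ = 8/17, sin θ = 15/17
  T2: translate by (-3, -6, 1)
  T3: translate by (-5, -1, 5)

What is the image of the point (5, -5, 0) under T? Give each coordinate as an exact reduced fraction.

T(p) = (-21/17, -84/17, 6)

T1 rotate right-handed about the z-axis with cos θ = 8/17, sin θ = 15/17: (5, -5, 0) → (115/17, 35/17, 0)
T2 translate by (-3, -6, 1): (115/17, 35/17, 0) → (64/17, -67/17, 1)
T3 translate by (-5, -1, 5): (64/17, -67/17, 1) → (-21/17, -84/17, 6)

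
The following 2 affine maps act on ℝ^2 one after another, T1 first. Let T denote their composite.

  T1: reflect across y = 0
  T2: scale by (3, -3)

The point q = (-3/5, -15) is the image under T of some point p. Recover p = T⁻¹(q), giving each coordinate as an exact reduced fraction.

p = (-1/5, -5)

T1 = [1 0 0; 0 -1 0; 0 0 1]
T2·T1 = [3 0 0; 0 3 0; 0 0 1]
det M = 9; M⁻¹ = [1/3 0 0; 0 1/3 0; 0 0 1]
M⁻¹ · (-3/5, -15)ᵀ = (-1/5, -5)ᵀ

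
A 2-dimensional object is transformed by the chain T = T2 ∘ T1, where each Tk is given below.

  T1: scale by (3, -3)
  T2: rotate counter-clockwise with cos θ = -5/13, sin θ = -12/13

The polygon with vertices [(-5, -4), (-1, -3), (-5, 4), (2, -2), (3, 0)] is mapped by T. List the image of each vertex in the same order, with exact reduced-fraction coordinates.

image vertices: (219/13, 120/13), (123/13, -9/13), (-69/13, 240/13), (42/13, -102/13), (-45/13, -108/13)

T1 scale by (3, -3): (-5, -4) → (-15, 12); (-1, -3) → (-3, 9); (-5, 4) → (-15, -12); (2, -2) → (6, 6); (3, 0) → (9, 0)
T2 rotate counter-clockwise with cos θ = -5/13, sin θ = -12/13: (-15, 12) → (219/13, 120/13); (-3, 9) → (123/13, -9/13); (-15, -12) → (-69/13, 240/13); (6, 6) → (42/13, -102/13); (9, 0) → (-45/13, -108/13)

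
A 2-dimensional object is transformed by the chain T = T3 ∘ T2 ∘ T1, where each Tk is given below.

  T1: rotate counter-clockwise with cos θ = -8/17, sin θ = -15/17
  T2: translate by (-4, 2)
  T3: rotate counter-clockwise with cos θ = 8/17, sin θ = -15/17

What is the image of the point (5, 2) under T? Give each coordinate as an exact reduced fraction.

T(p) = (-87/17, 42/17)

T1 rotate counter-clockwise with cos θ = -8/17, sin θ = -15/17: (5, 2) → (-10/17, -91/17)
T2 translate by (-4, 2): (-10/17, -91/17) → (-78/17, -57/17)
T3 rotate counter-clockwise with cos θ = 8/17, sin θ = -15/17: (-78/17, -57/17) → (-87/17, 42/17)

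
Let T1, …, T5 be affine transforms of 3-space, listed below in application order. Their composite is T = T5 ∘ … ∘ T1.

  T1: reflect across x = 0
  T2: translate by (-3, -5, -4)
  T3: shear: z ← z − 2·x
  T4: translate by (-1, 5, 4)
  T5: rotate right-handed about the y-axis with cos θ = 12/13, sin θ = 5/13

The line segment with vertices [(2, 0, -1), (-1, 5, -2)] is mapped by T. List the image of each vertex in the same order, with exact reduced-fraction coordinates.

image vertices: (-27/13, 0, 138/13), (-2, 5, 3)

T1 reflect across x = 0: (2, 0, -1) → (-2, 0, -1); (-1, 5, -2) → (1, 5, -2)
T2 translate by (-3, -5, -4): (-2, 0, -1) → (-5, -5, -5); (1, 5, -2) → (-2, 0, -6)
T3 shear: z ← z − 2·x: (-5, -5, -5) → (-5, -5, 5); (-2, 0, -6) → (-2, 0, -2)
T4 translate by (-1, 5, 4): (-5, -5, 5) → (-6, 0, 9); (-2, 0, -2) → (-3, 5, 2)
T5 rotate right-handed about the y-axis with cos θ = 12/13, sin θ = 5/13: (-6, 0, 9) → (-27/13, 0, 138/13); (-3, 5, 2) → (-2, 5, 3)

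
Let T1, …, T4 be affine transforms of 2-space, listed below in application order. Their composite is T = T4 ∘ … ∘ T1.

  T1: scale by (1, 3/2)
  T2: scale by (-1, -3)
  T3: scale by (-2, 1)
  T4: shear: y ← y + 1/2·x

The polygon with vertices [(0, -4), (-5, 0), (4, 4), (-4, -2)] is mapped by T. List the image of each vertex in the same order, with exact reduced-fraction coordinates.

T1 scale by (1, 3/2): (0, -4) → (0, -6); (-5, 0) → (-5, 0); (4, 4) → (4, 6); (-4, -2) → (-4, -3)
T2 scale by (-1, -3): (0, -6) → (0, 18); (-5, 0) → (5, 0); (4, 6) → (-4, -18); (-4, -3) → (4, 9)
T3 scale by (-2, 1): (0, 18) → (0, 18); (5, 0) → (-10, 0); (-4, -18) → (8, -18); (4, 9) → (-8, 9)
T4 shear: y ← y + 1/2·x: (0, 18) → (0, 18); (-10, 0) → (-10, -5); (8, -18) → (8, -14); (-8, 9) → (-8, 5)

image vertices: (0, 18), (-10, -5), (8, -14), (-8, 5)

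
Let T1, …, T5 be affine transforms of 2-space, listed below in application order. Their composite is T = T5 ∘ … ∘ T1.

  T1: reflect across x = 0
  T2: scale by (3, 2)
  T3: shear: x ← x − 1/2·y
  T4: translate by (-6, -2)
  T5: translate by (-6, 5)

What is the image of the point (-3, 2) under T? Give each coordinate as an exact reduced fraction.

T(p) = (-5, 7)

T1 reflect across x = 0: (-3, 2) → (3, 2)
T2 scale by (3, 2): (3, 2) → (9, 4)
T3 shear: x ← x − 1/2·y: (9, 4) → (7, 4)
T4 translate by (-6, -2): (7, 4) → (1, 2)
T5 translate by (-6, 5): (1, 2) → (-5, 7)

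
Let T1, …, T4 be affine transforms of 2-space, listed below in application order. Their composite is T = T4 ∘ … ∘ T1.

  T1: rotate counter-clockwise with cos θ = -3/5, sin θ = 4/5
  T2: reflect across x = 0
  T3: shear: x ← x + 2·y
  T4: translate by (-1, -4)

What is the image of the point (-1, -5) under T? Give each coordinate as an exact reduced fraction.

T(p) = (-6/5, -9/5)

T1 rotate counter-clockwise with cos θ = -3/5, sin θ = 4/5: (-1, -5) → (23/5, 11/5)
T2 reflect across x = 0: (23/5, 11/5) → (-23/5, 11/5)
T3 shear: x ← x + 2·y: (-23/5, 11/5) → (-1/5, 11/5)
T4 translate by (-1, -4): (-1/5, 11/5) → (-6/5, -9/5)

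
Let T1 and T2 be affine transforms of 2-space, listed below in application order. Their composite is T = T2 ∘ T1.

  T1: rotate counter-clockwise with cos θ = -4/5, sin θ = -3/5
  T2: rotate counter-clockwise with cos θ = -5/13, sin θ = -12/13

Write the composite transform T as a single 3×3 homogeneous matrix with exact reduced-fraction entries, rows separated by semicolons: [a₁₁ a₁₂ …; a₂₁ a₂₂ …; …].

T1 = [-4/5 3/5 0; -3/5 -4/5 0; 0 0 1]
T2·T1 = [-16/65 -63/65 0; 63/65 -16/65 0; 0 0 1]

T = [-16/65 -63/65 0; 63/65 -16/65 0; 0 0 1]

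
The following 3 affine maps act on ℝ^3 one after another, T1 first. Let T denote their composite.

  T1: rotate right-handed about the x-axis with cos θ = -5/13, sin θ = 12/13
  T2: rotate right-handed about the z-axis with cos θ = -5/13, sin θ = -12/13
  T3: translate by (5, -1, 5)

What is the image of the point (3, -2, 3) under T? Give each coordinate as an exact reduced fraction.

T(p) = (2, -3, 2)

T1 rotate right-handed about the x-axis with cos θ = -5/13, sin θ = 12/13: (3, -2, 3) → (3, -2, -3)
T2 rotate right-handed about the z-axis with cos θ = -5/13, sin θ = -12/13: (3, -2, -3) → (-3, -2, -3)
T3 translate by (5, -1, 5): (-3, -2, -3) → (2, -3, 2)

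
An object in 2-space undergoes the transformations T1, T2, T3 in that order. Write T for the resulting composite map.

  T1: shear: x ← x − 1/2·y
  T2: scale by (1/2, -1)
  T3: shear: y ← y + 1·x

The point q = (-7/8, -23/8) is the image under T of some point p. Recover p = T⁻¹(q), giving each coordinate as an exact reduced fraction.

p = (-3/4, 2)

T1 = [1 -1/2 0; 0 1 0; 0 0 1]
T2·T1 = [1/2 -1/4 0; 0 -1 0; 0 0 1]
T3·…·T1 = [1/2 -1/4 0; 1/2 -5/4 0; 0 0 1]
det M = -1/2; M⁻¹ = [5/2 -1/2 0; 1 -1 0; 0 0 1]
M⁻¹ · (-7/8, -23/8)ᵀ = (-3/4, 2)ᵀ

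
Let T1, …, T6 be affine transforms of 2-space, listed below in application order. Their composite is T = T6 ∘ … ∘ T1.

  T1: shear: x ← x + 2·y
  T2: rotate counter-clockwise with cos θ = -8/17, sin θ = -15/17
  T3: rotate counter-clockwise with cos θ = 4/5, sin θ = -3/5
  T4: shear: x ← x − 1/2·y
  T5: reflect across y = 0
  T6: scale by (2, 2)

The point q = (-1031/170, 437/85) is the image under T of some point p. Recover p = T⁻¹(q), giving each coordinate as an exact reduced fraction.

p = (4, 1/2)

T1 = [1 2 0; 0 1 0; 0 0 1]
T2·T1 = [-8/17 -1/17 0; -15/17 -38/17 0; 0 0 1]
T3·…·T1 = [-77/85 -118/85 0; -36/85 -149/85 0; 0 0 1]
T4·…·T1 = [-59/85 -87/170 0; -36/85 -149/85 0; 0 0 1]
T5·…·T1 = [-59/85 -87/170 0; 36/85 149/85 0; 0 0 1]
T6·…·T1 = [-118/85 -87/85 0; 72/85 298/85 0; 0 0 1]
det M = -4; M⁻¹ = [-149/170 -87/340 0; 18/85 59/170 0; 0 0 1]
M⁻¹ · (-1031/170, 437/85)ᵀ = (4, 1/2)ᵀ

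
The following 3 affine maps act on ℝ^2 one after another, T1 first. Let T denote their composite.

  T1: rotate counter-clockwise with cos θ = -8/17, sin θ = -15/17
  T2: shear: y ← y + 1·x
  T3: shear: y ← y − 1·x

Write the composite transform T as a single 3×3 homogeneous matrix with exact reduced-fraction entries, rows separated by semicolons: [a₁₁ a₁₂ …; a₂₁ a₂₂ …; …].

T = [-8/17 15/17 0; -15/17 -8/17 0; 0 0 1]

T1 = [-8/17 15/17 0; -15/17 -8/17 0; 0 0 1]
T2·T1 = [-8/17 15/17 0; -23/17 7/17 0; 0 0 1]
T3·…·T1 = [-8/17 15/17 0; -15/17 -8/17 0; 0 0 1]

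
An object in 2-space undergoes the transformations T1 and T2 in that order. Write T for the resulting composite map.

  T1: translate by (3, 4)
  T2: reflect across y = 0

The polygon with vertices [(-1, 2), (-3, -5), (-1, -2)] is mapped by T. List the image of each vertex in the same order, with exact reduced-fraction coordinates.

T1 translate by (3, 4): (-1, 2) → (2, 6); (-3, -5) → (0, -1); (-1, -2) → (2, 2)
T2 reflect across y = 0: (2, 6) → (2, -6); (0, -1) → (0, 1); (2, 2) → (2, -2)

image vertices: (2, -6), (0, 1), (2, -2)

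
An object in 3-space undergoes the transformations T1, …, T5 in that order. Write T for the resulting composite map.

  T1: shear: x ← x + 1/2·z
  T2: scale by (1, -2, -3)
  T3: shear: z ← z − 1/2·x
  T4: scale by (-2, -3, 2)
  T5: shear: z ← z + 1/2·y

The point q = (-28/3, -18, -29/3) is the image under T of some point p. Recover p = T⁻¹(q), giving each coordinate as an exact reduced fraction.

T1 = [1 0 1/2 0; 0 1 0 0; 0 0 1 0; 0 0 0 1]
T2·T1 = [1 0 1/2 0; 0 -2 0 0; 0 0 -3 0; 0 0 0 1]
T3·…·T1 = [1 0 1/2 0; 0 -2 0 0; -1/2 0 -13/4 0; 0 0 0 1]
T4·…·T1 = [-2 0 -1 0; 0 6 0 0; -1 0 -13/2 0; 0 0 0 1]
T5·…·T1 = [-2 0 -1 0; 0 6 0 0; -1 3 -13/2 0; 0 0 0 1]
det M = 72; M⁻¹ = [-13/24 -1/24 1/12 0; 0 1/6 0 0; 1/12 1/12 -1/6 0; 0 0 0 1]
M⁻¹ · (-28/3, -18, -29/3)ᵀ = (5, -3, -2/3)ᵀ

p = (5, -3, -2/3)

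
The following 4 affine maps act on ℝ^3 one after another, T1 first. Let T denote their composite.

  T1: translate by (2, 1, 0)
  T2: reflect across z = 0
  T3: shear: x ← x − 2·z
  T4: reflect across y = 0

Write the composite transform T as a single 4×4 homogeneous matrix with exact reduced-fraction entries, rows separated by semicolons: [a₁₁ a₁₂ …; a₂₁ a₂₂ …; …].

T1 = [1 0 0 2; 0 1 0 1; 0 0 1 0; 0 0 0 1]
T2·T1 = [1 0 0 2; 0 1 0 1; 0 0 -1 0; 0 0 0 1]
T3·…·T1 = [1 0 2 2; 0 1 0 1; 0 0 -1 0; 0 0 0 1]
T4·…·T1 = [1 0 2 2; 0 -1 0 -1; 0 0 -1 0; 0 0 0 1]

T = [1 0 2 2; 0 -1 0 -1; 0 0 -1 0; 0 0 0 1]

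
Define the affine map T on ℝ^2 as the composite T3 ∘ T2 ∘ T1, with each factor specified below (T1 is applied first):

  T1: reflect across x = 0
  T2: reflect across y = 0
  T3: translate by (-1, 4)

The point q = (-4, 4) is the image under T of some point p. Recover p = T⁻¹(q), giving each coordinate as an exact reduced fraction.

T1 = [-1 0 0; 0 1 0; 0 0 1]
T2·T1 = [-1 0 0; 0 -1 0; 0 0 1]
T3·…·T1 = [-1 0 -1; 0 -1 4; 0 0 1]
det M = 1; M⁻¹ = [-1 0 -1; 0 -1 4; 0 0 1]
M⁻¹ · (-4, 4)ᵀ = (3, 0)ᵀ

p = (3, 0)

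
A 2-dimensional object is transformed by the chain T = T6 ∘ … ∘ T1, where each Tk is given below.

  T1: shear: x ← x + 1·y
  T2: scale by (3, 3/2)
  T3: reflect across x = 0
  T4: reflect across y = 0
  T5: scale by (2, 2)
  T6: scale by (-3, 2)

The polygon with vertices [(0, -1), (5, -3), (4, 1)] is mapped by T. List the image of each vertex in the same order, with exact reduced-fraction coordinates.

T1 shear: x ← x + 1·y: (0, -1) → (-1, -1); (5, -3) → (2, -3); (4, 1) → (5, 1)
T2 scale by (3, 3/2): (-1, -1) → (-3, -3/2); (2, -3) → (6, -9/2); (5, 1) → (15, 3/2)
T3 reflect across x = 0: (-3, -3/2) → (3, -3/2); (6, -9/2) → (-6, -9/2); (15, 3/2) → (-15, 3/2)
T4 reflect across y = 0: (3, -3/2) → (3, 3/2); (-6, -9/2) → (-6, 9/2); (-15, 3/2) → (-15, -3/2)
T5 scale by (2, 2): (3, 3/2) → (6, 3); (-6, 9/2) → (-12, 9); (-15, -3/2) → (-30, -3)
T6 scale by (-3, 2): (6, 3) → (-18, 6); (-12, 9) → (36, 18); (-30, -3) → (90, -6)

image vertices: (-18, 6), (36, 18), (90, -6)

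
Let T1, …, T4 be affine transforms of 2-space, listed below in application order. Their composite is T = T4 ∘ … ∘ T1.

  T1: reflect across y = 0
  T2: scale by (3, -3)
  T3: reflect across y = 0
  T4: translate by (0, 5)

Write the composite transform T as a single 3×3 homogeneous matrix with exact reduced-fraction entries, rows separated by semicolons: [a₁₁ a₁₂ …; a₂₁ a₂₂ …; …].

T1 = [1 0 0; 0 -1 0; 0 0 1]
T2·T1 = [3 0 0; 0 3 0; 0 0 1]
T3·…·T1 = [3 0 0; 0 -3 0; 0 0 1]
T4·…·T1 = [3 0 0; 0 -3 5; 0 0 1]

T = [3 0 0; 0 -3 5; 0 0 1]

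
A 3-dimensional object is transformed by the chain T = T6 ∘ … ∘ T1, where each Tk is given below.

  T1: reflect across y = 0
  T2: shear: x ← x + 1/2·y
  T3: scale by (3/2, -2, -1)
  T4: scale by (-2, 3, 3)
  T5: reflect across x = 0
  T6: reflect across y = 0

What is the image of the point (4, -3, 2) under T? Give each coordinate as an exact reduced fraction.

T1 reflect across y = 0: (4, -3, 2) → (4, 3, 2)
T2 shear: x ← x + 1/2·y: (4, 3, 2) → (11/2, 3, 2)
T3 scale by (3/2, -2, -1): (11/2, 3, 2) → (33/4, -6, -2)
T4 scale by (-2, 3, 3): (33/4, -6, -2) → (-33/2, -18, -6)
T5 reflect across x = 0: (-33/2, -18, -6) → (33/2, -18, -6)
T6 reflect across y = 0: (33/2, -18, -6) → (33/2, 18, -6)

T(p) = (33/2, 18, -6)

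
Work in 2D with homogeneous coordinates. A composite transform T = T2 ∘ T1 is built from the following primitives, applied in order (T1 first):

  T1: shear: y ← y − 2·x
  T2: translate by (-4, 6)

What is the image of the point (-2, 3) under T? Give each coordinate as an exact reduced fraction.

T1 shear: y ← y − 2·x: (-2, 3) → (-2, 7)
T2 translate by (-4, 6): (-2, 7) → (-6, 13)

T(p) = (-6, 13)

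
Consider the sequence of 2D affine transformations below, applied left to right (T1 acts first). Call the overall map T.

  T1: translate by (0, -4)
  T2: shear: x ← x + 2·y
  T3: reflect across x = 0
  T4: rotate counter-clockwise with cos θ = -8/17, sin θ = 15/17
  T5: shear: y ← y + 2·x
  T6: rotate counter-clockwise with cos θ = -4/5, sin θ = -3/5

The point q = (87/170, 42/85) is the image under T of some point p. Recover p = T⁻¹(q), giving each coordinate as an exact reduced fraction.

T1 = [1 0 0; 0 1 -4; 0 0 1]
T2·T1 = [1 2 -8; 0 1 -4; 0 0 1]
T3·…·T1 = [-1 -2 8; 0 1 -4; 0 0 1]
T4·…·T1 = [8/17 1/17 -4/17; -15/17 -38/17 152/17; 0 0 1]
T5·…·T1 = [8/17 1/17 -4/17; 1/17 -36/17 144/17; 0 0 1]
T6·…·T1 = [-29/85 -112/85 448/85; -28/85 141/85 -564/85; 0 0 1]
det M = -1; M⁻¹ = [-141/85 -112/85 0; -28/85 29/85 4; 0 0 1]
M⁻¹ · (87/170, 42/85)ᵀ = (-3/2, 4)ᵀ

p = (-3/2, 4)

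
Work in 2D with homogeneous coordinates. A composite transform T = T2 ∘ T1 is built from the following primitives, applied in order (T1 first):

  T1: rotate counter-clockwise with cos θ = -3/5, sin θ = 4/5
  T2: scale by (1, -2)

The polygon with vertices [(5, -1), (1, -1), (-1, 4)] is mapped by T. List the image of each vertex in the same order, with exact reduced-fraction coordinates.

T1 rotate counter-clockwise with cos θ = -3/5, sin θ = 4/5: (5, -1) → (-11/5, 23/5); (1, -1) → (1/5, 7/5); (-1, 4) → (-13/5, -16/5)
T2 scale by (1, -2): (-11/5, 23/5) → (-11/5, -46/5); (1/5, 7/5) → (1/5, -14/5); (-13/5, -16/5) → (-13/5, 32/5)

image vertices: (-11/5, -46/5), (1/5, -14/5), (-13/5, 32/5)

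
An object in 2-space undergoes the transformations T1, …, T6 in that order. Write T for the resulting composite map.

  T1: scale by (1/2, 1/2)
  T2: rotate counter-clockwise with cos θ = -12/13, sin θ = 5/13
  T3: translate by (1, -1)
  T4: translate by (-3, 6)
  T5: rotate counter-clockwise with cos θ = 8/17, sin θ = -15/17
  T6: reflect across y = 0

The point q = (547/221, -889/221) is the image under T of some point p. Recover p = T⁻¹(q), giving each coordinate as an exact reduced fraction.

T1 = [1/2 0 0; 0 1/2 0; 0 0 1]
T2·T1 = [-6/13 -5/26 0; 5/26 -6/13 0; 0 0 1]
T3·…·T1 = [-6/13 -5/26 1; 5/26 -6/13 -1; 0 0 1]
T4·…·T1 = [-6/13 -5/26 -2; 5/26 -6/13 5; 0 0 1]
T5·…·T1 = [-21/442 -110/221 59/17; 110/221 -21/442 70/17; 0 0 1]
T6·…·T1 = [-21/442 -110/221 59/17; -110/221 21/442 -70/17; 0 0 1]
det M = -1/4; M⁻¹ = [-42/221 -440/221 -98/13; -440/221 42/221 100/13; 0 0 1]
M⁻¹ · (547/221, -889/221)ᵀ = (0, 2)ᵀ

p = (0, 2)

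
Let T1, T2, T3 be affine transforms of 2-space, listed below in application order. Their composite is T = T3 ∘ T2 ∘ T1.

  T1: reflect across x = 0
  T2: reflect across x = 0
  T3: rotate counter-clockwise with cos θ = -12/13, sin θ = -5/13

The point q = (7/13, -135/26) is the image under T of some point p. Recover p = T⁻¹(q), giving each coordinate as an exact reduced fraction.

p = (3/2, 5)

T1 = [-1 0 0; 0 1 0; 0 0 1]
T2·T1 = [1 0 0; 0 1 0; 0 0 1]
T3·…·T1 = [-12/13 5/13 0; -5/13 -12/13 0; 0 0 1]
det M = 1; M⁻¹ = [-12/13 -5/13 0; 5/13 -12/13 0; 0 0 1]
M⁻¹ · (7/13, -135/26)ᵀ = (3/2, 5)ᵀ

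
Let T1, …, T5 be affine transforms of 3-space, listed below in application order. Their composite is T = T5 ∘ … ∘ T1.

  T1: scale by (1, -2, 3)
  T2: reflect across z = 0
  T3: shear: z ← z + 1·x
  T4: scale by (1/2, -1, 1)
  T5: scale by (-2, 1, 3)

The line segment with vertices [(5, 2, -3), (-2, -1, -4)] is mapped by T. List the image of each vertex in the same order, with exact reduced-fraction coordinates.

T1 scale by (1, -2, 3): (5, 2, -3) → (5, -4, -9); (-2, -1, -4) → (-2, 2, -12)
T2 reflect across z = 0: (5, -4, -9) → (5, -4, 9); (-2, 2, -12) → (-2, 2, 12)
T3 shear: z ← z + 1·x: (5, -4, 9) → (5, -4, 14); (-2, 2, 12) → (-2, 2, 10)
T4 scale by (1/2, -1, 1): (5, -4, 14) → (5/2, 4, 14); (-2, 2, 10) → (-1, -2, 10)
T5 scale by (-2, 1, 3): (5/2, 4, 14) → (-5, 4, 42); (-1, -2, 10) → (2, -2, 30)

image vertices: (-5, 4, 42), (2, -2, 30)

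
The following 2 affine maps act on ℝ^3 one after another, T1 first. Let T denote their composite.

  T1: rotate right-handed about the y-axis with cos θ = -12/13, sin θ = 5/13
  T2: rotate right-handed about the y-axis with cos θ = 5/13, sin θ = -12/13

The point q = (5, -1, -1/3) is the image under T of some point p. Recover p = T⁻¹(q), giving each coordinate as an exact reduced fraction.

p = (1/3, -1, 5)

T1 = [-12/13 0 5/13 0; 0 1 0 0; -5/13 0 -12/13 0; 0 0 0 1]
T2·T1 = [0 0 1 0; 0 1 0 0; -1 0 0 0; 0 0 0 1]
det M = 1; M⁻¹ = [0 0 -1 0; 0 1 0 0; 1 0 0 0; 0 0 0 1]
M⁻¹ · (5, -1, -1/3)ᵀ = (1/3, -1, 5)ᵀ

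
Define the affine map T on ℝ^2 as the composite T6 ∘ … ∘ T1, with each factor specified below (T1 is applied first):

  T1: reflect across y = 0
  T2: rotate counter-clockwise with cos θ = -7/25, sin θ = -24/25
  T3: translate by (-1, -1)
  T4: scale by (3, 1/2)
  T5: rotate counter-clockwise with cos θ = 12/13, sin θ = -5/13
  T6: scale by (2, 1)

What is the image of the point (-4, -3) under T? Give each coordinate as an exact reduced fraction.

T(p) = (226/13, -33/13)

T1 reflect across y = 0: (-4, -3) → (-4, 3)
T2 rotate counter-clockwise with cos θ = -7/25, sin θ = -24/25: (-4, 3) → (4, 3)
T3 translate by (-1, -1): (4, 3) → (3, 2)
T4 scale by (3, 1/2): (3, 2) → (9, 1)
T5 rotate counter-clockwise with cos θ = 12/13, sin θ = -5/13: (9, 1) → (113/13, -33/13)
T6 scale by (2, 1): (113/13, -33/13) → (226/13, -33/13)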